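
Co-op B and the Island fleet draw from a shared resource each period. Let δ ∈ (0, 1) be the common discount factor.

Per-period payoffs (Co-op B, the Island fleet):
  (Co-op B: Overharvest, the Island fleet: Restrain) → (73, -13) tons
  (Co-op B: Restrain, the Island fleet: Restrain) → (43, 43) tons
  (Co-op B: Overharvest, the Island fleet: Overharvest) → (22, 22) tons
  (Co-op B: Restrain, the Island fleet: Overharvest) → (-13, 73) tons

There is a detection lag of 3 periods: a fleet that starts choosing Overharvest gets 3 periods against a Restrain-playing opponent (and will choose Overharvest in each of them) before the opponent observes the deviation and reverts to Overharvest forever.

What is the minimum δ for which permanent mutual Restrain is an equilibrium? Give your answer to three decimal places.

Deviating for the 3 undetected periods gains 73−43 = 30 per period over cooperation, then loses 43−22 = 21 per period forever once punishment starts.
Gain: 30(1 + δ + … + δ^2); loss: 21·δ^3/(1−δ).
No profitable deviation ⇔ 30(1−δ^3) ≤ 21·δ^3, i.e. δ^3 ≥ 30/(30+21) = 10/17.
Hence δ ≥ (10/17)^(1/3) ≈ 0.838.

0.838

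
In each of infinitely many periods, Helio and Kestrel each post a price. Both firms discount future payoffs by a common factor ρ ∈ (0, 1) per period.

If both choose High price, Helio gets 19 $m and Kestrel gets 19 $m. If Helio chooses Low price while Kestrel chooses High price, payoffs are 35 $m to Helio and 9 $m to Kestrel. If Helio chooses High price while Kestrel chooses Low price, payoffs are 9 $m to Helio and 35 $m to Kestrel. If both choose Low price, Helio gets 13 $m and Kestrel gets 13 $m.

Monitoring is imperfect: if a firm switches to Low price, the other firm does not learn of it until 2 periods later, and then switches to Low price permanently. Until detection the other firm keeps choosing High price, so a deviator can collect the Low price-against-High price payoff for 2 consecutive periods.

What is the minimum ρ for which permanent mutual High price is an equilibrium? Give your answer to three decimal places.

0.853

The best deviation is to choose Low price for all 2 undetected periods, earning 35 each, then 13 forever once detected.
Deviation value: 35(1−ρ^2)/(1−ρ) + 13ρ^2/(1−ρ); cooperation value: 19/(1−ρ).
IC: 19 ≥ 35(1−ρ^2) + 13ρ^2 = 35 − 22ρ^2.
So ρ^2 ≥ 16/22 = 8/11, giving ρ ≥ (8/11)^(1/2) ≈ 0.853.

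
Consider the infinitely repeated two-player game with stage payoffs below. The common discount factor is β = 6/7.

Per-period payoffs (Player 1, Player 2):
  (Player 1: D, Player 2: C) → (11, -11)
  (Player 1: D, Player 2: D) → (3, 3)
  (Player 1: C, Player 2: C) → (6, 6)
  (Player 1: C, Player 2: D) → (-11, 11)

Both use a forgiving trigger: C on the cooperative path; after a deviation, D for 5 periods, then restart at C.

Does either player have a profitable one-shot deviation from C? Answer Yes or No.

No

Comparing payoff streams over the 6 periods until play realigns: cooperate → 6(1+β+…+β^5); deviate → 11 + 3(β+…+β^5).
Cooperation is sustained iff (6−3)(β+…+β^5) ≥ 11−6.
β+…+β^5 = 6/7·(1−(6/7)^5)/(1−6/7) = 3.2240, and (11−6)/(6−3) = 1.6667.
3.2240 ≥ 1.6667, so cooperation is sustainable.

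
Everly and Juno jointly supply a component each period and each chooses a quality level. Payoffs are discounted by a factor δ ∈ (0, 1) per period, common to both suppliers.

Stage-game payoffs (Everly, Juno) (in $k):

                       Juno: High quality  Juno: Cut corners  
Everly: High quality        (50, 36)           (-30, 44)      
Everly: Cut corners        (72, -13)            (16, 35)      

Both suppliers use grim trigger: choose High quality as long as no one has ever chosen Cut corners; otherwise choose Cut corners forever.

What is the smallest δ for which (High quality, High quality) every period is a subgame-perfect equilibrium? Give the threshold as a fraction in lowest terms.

Everly: cooperation gives 50 each period; deviation gives 72 once then 16 forever.
  50/(1−δ) ≥ 72 + 16δ/(1−δ) ⇒ δ ≥ 22/56 = 11/28.
Juno: cooperation gives 36 each period; deviation gives 44 once then 35 forever.
  δ ≥ 8/9.
Both must hold, so the binding constraint is Juno's: δ ≥ 8/9.

8/9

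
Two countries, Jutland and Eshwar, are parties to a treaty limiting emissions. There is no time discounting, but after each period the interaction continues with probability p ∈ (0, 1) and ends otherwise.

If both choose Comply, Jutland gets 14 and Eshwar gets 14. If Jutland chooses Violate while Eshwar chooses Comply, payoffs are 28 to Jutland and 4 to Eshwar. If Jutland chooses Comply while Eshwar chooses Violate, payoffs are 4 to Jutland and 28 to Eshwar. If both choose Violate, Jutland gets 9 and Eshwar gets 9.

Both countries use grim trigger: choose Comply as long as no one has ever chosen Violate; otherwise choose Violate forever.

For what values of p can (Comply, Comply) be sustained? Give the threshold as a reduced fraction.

14/19

Expected cooperation value is 14 + p·14 + p²·14 + … = 14/(1−p); deviation gives 28 + p·9/(1−p).
14 ≥ 28(1−p) + 9p ⇒ 19p ≥ 14 ⇒ p ≥ 14/19.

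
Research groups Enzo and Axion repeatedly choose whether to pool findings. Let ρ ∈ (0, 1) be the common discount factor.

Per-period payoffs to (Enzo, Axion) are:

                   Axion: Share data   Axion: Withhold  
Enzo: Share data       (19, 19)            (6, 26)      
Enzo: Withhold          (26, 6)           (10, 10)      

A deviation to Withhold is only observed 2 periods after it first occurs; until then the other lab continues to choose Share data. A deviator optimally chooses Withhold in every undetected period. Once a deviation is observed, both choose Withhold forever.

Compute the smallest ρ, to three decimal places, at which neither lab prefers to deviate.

0.661

Deviating for the 2 undetected periods gains 26−19 = 7 per period over cooperation, then loses 19−10 = 9 per period forever once punishment starts.
Gain: 7(1 + ρ + … + ρ^1); loss: 9·ρ^2/(1−ρ).
No profitable deviation ⇔ 7(1−ρ^2) ≤ 9·ρ^2, i.e. ρ^2 ≥ 7/(7+9) = 7/16.
Hence ρ ≥ (7/16)^(1/2) ≈ 0.661.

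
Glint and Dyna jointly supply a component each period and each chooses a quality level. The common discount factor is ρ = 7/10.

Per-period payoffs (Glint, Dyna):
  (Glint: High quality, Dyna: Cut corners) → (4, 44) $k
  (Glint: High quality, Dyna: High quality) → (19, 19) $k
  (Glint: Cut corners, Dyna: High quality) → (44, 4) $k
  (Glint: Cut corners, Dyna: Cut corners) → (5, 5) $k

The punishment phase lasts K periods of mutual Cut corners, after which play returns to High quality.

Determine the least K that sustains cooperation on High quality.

5

No profitable deviation requires (19−5)(ρ+…+ρ^K) ≥ 44−19, i.e. ρ+…+ρ^K ≥ 25/14 ≈ 1.7857.
With ρ = 7/10, the partial sums are K=1: 0.7000, K=2: 1.1900, K=3: 1.5330, K=4: 1.7731, K=5: 1.9412.
K = 5 is the first length at which the sum reaches 1.7857.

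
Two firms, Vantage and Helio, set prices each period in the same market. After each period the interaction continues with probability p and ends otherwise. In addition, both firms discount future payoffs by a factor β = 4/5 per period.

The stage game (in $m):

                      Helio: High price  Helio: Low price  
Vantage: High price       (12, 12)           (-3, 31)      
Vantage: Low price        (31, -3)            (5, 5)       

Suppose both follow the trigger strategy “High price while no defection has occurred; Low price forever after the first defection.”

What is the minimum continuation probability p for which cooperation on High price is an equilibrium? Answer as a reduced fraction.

With continuation probability p and discount β, the effective per-period discount factor is βp.
Grim-trigger IC: βp ≥ (31−12)/(31−5) = 19/26.
So p ≥ (19/26)/(4/5) = 95/104.

95/104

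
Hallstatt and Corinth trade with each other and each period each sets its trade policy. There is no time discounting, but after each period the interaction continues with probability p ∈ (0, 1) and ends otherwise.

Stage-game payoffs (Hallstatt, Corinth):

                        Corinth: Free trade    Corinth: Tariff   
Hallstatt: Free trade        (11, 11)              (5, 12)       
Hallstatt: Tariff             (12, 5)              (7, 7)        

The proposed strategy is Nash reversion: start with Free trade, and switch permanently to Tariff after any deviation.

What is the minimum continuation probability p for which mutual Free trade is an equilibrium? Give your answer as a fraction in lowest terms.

1/5

Expected cooperation value is 11 + p·11 + p²·11 + … = 11/(1−p); deviation gives 12 + p·7/(1−p).
11 ≥ 12(1−p) + 7p ⇒ 5p ≥ 1 ⇒ p ≥ 1/5.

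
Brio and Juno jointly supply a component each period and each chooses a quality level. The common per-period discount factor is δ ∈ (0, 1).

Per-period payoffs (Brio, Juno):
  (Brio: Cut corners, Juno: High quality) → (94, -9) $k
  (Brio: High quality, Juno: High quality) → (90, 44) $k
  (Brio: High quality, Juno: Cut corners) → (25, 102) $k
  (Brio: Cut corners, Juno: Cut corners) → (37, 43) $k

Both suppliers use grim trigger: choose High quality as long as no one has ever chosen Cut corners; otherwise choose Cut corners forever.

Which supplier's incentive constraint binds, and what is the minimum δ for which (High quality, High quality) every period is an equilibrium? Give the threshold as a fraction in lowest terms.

Brio's threshold: (94−90)/(94−37) = 4/57.
Juno's threshold: (102−44)/(102−43) = 58/59.
4/57 < 58/59, so Juno binds and δ* = 58/59.

Juno; δ ≥ 58/59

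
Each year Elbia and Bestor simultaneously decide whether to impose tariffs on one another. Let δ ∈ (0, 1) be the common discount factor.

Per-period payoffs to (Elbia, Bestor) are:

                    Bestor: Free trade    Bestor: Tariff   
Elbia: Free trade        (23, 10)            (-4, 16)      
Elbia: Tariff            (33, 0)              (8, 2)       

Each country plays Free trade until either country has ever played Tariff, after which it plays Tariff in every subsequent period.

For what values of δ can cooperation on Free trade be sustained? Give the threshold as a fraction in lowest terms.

3/7

Elbia: cooperation gives 23 each period; deviation gives 33 once then 8 forever.
  23/(1−δ) ≥ 33 + 8δ/(1−δ) ⇒ δ ≥ 10/25 = 2/5.
Bestor: cooperation gives 10 each period; deviation gives 16 once then 2 forever.
  δ ≥ 6/14 = 3/7.
Both must hold, so the binding constraint is Bestor's: δ ≥ 3/7.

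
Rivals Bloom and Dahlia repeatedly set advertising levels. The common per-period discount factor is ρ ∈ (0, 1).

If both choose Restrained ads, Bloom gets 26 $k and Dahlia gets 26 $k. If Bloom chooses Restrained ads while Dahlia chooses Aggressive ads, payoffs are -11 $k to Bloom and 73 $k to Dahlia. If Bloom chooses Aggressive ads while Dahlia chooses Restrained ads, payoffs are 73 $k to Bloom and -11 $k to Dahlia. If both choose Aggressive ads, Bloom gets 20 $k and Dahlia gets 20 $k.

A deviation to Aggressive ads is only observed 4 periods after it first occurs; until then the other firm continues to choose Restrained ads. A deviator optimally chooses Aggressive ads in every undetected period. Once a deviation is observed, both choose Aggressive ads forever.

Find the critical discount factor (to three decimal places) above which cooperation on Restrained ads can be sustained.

0.970

A deviator earns 73 for 4 periods, then 20 forever; cooperating earns 26 forever. Multiplying the IC by (1−ρ):
26 ≥ 73(1−ρ^4) + 20ρ^4, so 53·ρ^4 ≥ 47 and ρ^4 ≥ 47/53.
ρ ≥ (47/53)^(1/4) ≈ 0.970.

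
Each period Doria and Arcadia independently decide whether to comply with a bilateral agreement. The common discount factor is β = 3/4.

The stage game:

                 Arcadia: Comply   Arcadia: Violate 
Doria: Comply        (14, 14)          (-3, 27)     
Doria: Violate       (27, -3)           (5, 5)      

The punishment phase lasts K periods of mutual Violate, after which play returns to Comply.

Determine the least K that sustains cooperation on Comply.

No profitable deviation requires (14−5)(β+…+β^K) ≥ 27−14, i.e. β+…+β^K ≥ 13/9 ≈ 1.4444.
With β = 3/4, the partial sums are K=1: 0.7500, K=2: 1.3125, K=3: 1.7344.
K = 3 is the first length at which the sum reaches 1.4444.

3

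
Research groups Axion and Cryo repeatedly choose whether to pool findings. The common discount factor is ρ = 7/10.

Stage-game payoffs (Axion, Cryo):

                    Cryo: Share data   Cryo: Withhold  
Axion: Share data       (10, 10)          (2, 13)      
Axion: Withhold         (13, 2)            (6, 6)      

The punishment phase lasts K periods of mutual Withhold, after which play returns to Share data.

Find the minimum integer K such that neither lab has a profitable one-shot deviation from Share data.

IC: ρ(1−ρ^K)/(1−ρ) ≥ (13−10)/(10−6) = 3/4.
With ρ = 7/10: need 1 − ρ^K ≥ 3/4·(1−7/10)/(7/10), i.e. ρ^K ≤ 0.6786.
Since (7/10)^1 = 0.7000 and (7/10)^2 = 0.4900, the smallest such K is 2.

2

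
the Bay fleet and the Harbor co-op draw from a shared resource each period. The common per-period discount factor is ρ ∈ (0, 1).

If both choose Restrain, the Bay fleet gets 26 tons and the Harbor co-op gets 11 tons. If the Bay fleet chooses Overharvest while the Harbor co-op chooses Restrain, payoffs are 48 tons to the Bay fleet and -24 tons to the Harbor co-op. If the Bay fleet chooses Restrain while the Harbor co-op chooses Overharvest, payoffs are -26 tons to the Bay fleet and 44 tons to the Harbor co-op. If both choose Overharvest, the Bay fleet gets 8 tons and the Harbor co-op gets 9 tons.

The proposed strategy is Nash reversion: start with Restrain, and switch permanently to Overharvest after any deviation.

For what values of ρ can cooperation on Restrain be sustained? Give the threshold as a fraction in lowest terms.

33/35

the Bay fleet: cooperation gives 26 each period; deviation gives 48 once then 8 forever.
  26/(1−ρ) ≥ 48 + 8ρ/(1−ρ) ⇒ ρ ≥ 22/40 = 11/20.
the Harbor co-op: cooperation gives 11 each period; deviation gives 44 once then 9 forever.
  ρ ≥ 33/35.
Both must hold, so the binding constraint is the Harbor co-op's: ρ ≥ 33/35.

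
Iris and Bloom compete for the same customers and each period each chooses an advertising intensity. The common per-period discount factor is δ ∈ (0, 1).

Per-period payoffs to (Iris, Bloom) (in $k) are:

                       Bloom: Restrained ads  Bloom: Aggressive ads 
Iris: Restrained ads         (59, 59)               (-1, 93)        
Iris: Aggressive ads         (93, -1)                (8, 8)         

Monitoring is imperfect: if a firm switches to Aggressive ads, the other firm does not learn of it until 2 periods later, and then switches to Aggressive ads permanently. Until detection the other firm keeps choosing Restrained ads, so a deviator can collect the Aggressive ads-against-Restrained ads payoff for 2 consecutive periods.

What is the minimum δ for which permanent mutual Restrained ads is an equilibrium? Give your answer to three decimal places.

The best deviation is to choose Aggressive ads for all 2 undetected periods, earning 93 each, then 8 forever once detected.
Deviation value: 93(1−δ^2)/(1−δ) + 8δ^2/(1−δ); cooperation value: 59/(1−δ).
IC: 59 ≥ 93(1−δ^2) + 8δ^2 = 93 − 85δ^2.
So δ^2 ≥ 34/85 = 2/5, giving δ ≥ (2/5)^(1/2) ≈ 0.632.

0.632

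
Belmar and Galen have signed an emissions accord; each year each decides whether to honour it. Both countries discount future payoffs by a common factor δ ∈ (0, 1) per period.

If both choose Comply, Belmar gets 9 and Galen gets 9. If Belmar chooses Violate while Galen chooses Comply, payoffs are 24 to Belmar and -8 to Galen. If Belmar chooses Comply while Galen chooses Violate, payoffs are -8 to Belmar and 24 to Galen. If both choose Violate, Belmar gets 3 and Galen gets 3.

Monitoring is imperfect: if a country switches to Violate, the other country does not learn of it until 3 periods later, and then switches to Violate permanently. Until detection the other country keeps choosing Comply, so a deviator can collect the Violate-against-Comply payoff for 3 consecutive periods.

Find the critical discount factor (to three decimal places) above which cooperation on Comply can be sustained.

Deviating for the 3 undetected periods gains 24−9 = 15 per period over cooperation, then loses 9−3 = 6 per period forever once punishment starts.
Gain: 15(1 + δ + … + δ^2); loss: 6·δ^3/(1−δ).
No profitable deviation ⇔ 15(1−δ^3) ≤ 6·δ^3, i.e. δ^3 ≥ 15/(15+6) = 5/7.
Hence δ ≥ (5/7)^(1/3) ≈ 0.894.

0.894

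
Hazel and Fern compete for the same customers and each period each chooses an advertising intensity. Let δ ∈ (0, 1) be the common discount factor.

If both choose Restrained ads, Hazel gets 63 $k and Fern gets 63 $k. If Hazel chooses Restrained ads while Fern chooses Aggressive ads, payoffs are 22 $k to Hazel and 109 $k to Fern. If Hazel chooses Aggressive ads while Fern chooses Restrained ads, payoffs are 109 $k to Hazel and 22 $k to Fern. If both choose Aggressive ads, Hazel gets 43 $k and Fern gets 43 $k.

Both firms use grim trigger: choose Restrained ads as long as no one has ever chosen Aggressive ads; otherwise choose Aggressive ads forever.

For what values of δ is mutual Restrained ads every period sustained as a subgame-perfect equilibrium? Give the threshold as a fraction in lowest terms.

23/33

63/(1−δ) ≥ 109 + 43δ/(1−δ)
63 ≥ 109 − 66δ
δ ≥ 46/66 = 23/33.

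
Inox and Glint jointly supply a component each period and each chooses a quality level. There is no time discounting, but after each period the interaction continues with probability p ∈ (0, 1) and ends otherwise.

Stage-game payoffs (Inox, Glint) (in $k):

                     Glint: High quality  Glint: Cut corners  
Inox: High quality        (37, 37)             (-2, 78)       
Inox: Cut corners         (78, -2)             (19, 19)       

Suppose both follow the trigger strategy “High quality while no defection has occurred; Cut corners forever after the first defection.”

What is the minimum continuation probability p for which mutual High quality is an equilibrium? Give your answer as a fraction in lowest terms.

41/59

Expected cooperation value is 37 + p·37 + p²·37 + … = 37/(1−p); deviation gives 78 + p·19/(1−p).
37 ≥ 78(1−p) + 19p ⇒ 59p ≥ 41 ⇒ p ≥ 41/59.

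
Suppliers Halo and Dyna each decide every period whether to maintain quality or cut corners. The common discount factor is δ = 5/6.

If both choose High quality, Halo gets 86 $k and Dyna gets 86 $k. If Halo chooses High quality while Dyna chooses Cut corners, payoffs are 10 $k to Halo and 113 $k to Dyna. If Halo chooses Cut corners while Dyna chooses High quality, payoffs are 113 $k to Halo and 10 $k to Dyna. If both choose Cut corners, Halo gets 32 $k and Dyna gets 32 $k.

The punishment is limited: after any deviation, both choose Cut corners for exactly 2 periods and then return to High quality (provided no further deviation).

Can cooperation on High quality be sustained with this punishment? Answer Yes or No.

IC: δ+…+δ^2 ≥ (113−86)/(86−32) = 1/2.
At δ = 5/6: partial sum = 1.5278 ≥ 0.5000. Cooperation sustainable.

Yes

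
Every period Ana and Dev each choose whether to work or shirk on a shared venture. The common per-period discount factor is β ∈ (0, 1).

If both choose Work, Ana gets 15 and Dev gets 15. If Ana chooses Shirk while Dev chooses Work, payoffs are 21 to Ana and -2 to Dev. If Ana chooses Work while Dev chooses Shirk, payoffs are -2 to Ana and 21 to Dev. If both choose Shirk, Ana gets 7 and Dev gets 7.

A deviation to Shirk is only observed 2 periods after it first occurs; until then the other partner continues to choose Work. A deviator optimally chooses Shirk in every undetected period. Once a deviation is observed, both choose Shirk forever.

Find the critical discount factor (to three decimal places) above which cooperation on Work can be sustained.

0.655

Deviating for the 2 undetected periods gains 21−15 = 6 per period over cooperation, then loses 15−7 = 8 per period forever once punishment starts.
Gain: 6(1 + β + … + β^1); loss: 8·β^2/(1−β).
No profitable deviation ⇔ 6(1−β^2) ≤ 8·β^2, i.e. β^2 ≥ 6/(6+8) = 3/7.
Hence β ≥ (3/7)^(1/2) ≈ 0.655.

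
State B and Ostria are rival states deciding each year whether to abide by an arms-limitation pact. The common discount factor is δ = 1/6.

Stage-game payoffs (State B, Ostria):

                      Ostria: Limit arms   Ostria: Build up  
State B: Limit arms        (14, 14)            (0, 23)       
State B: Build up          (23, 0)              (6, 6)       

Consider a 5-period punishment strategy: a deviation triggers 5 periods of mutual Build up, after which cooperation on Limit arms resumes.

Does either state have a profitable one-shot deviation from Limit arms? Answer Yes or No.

Yes

Comparing payoff streams over the 6 periods until play realigns: cooperate → 14(1+δ+…+δ^5); deviate → 23 + 6(δ+…+δ^5).
Cooperation is sustained iff (14−6)(δ+…+δ^5) ≥ 23−14.
δ+…+δ^5 = 1/6·(1−(1/6)^5)/(1−1/6) = 0.2000, and (23−14)/(14−6) = 1.1250.
0.2000 < 1.1250, so cooperation is not sustainable.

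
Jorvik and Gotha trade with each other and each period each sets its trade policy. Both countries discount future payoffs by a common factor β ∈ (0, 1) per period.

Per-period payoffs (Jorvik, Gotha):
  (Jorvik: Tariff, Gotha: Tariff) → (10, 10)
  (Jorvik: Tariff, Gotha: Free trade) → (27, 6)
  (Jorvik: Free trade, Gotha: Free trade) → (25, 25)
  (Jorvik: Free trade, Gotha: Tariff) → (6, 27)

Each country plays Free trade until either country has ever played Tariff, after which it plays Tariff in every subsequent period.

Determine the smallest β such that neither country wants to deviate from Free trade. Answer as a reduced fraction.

2/17

One-period gain from deviating is 27 − 25 = 2. The loss is 25 − 10 = 15 in every subsequent period, with present value 15·β/(1−β).
Deviation is unprofitable when 15·β/(1−β) ≥ 2, i.e. β/(1−β) ≥ 2/15.
Equivalently β ≥ 2/(2+15) = 2/17.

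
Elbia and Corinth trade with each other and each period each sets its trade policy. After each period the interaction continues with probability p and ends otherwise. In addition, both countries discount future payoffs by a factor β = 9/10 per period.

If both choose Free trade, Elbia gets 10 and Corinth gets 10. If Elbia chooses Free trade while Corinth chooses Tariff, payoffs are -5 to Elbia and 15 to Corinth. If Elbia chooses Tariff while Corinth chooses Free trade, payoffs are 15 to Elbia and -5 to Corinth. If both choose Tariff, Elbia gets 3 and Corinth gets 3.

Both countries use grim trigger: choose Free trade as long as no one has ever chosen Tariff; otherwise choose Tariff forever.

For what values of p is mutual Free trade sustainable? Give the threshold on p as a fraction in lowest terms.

Expected continuation weight on next period's payoff is β·p = 9/10·p, which plays the role of the discount factor.
Cooperation requires 9/10·p ≥ (15−10)/(15−3) = 5/12, hence p ≥ 25/54.

25/54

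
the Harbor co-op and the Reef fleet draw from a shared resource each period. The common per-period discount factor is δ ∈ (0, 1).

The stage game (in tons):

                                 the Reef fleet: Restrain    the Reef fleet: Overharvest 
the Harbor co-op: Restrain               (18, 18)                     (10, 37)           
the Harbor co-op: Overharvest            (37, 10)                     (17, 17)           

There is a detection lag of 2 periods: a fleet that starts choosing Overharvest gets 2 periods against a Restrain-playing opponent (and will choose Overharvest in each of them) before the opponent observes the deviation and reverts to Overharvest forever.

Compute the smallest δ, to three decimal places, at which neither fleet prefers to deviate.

The best deviation is to choose Overharvest for all 2 undetected periods, earning 37 each, then 17 forever once detected.
Deviation value: 37(1−δ^2)/(1−δ) + 17δ^2/(1−δ); cooperation value: 18/(1−δ).
IC: 18 ≥ 37(1−δ^2) + 17δ^2 = 37 − 20δ^2.
So δ^2 ≥ 19/20, giving δ ≥ (19/20)^(1/2) ≈ 0.975.

0.975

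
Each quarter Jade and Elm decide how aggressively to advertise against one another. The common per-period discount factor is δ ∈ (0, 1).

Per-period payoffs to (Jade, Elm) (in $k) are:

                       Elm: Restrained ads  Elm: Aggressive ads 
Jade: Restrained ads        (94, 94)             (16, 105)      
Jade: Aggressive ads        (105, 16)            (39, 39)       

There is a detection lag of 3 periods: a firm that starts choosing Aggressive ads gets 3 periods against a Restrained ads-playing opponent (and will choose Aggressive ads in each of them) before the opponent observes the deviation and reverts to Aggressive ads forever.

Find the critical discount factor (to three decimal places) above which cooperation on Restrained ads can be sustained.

0.550

Deviating for the 3 undetected periods gains 105−94 = 11 per period over cooperation, then loses 94−39 = 55 per period forever once punishment starts.
Gain: 11(1 + δ + … + δ^2); loss: 55·δ^3/(1−δ).
No profitable deviation ⇔ 11(1−δ^3) ≤ 55·δ^3, i.e. δ^3 ≥ 11/(11+55) = 1/6.
Hence δ ≥ (1/6)^(1/3) ≈ 0.550.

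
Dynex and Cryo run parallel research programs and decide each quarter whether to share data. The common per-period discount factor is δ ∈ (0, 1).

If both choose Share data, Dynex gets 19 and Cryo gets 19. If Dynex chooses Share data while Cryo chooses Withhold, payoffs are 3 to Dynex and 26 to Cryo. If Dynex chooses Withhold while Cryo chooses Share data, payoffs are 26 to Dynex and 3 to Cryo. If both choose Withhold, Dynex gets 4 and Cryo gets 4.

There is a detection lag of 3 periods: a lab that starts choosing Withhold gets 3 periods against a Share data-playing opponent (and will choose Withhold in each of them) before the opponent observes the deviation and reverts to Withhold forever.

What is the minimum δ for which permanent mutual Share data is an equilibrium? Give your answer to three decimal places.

0.683

Deviating for the 3 undetected periods gains 26−19 = 7 per period over cooperation, then loses 19−4 = 15 per period forever once punishment starts.
Gain: 7(1 + δ + … + δ^2); loss: 15·δ^3/(1−δ).
No profitable deviation ⇔ 7(1−δ^3) ≤ 15·δ^3, i.e. δ^3 ≥ 7/(7+15) = 7/22.
Hence δ ≥ (7/22)^(1/3) ≈ 0.683.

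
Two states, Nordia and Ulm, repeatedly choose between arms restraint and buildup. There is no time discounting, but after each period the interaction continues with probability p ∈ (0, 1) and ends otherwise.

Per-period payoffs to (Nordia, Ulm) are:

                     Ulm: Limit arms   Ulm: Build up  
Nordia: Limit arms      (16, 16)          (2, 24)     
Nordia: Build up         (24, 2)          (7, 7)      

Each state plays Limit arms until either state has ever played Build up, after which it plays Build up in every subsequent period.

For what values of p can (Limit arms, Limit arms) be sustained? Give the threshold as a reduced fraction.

Expected cooperation value is 16 + p·16 + p²·16 + … = 16/(1−p); deviation gives 24 + p·7/(1−p).
16 ≥ 24(1−p) + 7p ⇒ 17p ≥ 8 ⇒ p ≥ 8/17.

8/17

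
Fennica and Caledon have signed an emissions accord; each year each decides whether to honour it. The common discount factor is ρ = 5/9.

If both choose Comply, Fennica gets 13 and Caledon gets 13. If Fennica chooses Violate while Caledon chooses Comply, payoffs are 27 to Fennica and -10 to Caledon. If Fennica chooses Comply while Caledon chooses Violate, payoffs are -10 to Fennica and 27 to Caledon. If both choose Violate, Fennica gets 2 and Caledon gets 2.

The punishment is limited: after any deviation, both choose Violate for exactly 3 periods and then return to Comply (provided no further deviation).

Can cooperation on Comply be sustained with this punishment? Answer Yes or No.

No

Comparing payoff streams over the 4 periods until play realigns: cooperate → 13(1+ρ+…+ρ^3); deviate → 27 + 2(ρ+…+ρ^3).
Cooperation is sustained iff (13−2)(ρ+…+ρ^3) ≥ 27−13.
ρ+…+ρ^3 = 5/9·(1−(5/9)^3)/(1−5/9) = 1.0357, and (27−13)/(13−2) = 1.2727.
1.0357 < 1.2727, so cooperation is not sustainable.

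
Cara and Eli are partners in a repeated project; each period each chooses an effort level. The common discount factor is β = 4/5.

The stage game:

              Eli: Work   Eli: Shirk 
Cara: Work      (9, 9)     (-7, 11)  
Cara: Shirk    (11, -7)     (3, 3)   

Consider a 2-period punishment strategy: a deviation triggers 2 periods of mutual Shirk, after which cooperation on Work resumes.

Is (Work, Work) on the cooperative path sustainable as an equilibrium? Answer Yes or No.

IC: β+…+β^2 ≥ (11−9)/(9−3) = 1/3.
At β = 4/5: partial sum = 1.4400 ≥ 0.3333. Cooperation sustainable.

Yes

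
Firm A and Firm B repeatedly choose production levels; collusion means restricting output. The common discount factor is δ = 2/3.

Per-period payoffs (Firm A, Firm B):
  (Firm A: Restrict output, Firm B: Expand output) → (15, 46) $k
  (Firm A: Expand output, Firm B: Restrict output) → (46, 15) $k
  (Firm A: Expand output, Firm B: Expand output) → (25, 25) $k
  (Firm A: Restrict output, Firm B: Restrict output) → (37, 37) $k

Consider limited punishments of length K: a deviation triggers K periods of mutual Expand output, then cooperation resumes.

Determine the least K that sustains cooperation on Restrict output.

2

No profitable deviation requires (37−25)(δ+…+δ^K) ≥ 46−37, i.e. δ+…+δ^K ≥ 3/4 ≈ 0.7500.
With δ = 2/3, the partial sums are K=1: 0.6667, K=2: 1.1111.
K = 2 is the first length at which the sum reaches 0.7500.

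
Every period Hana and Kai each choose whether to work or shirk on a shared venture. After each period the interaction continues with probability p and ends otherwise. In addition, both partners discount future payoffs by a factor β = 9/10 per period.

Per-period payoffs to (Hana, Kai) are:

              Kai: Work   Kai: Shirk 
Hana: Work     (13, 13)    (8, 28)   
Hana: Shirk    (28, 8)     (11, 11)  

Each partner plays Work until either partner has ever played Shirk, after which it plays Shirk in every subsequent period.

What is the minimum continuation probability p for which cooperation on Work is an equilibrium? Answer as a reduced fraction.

With continuation probability p and discount β, the effective per-period discount factor is βp.
Grim-trigger IC: βp ≥ (28−13)/(28−11) = 15/17.
So p ≥ (15/17)/(9/10) = 50/51.

50/51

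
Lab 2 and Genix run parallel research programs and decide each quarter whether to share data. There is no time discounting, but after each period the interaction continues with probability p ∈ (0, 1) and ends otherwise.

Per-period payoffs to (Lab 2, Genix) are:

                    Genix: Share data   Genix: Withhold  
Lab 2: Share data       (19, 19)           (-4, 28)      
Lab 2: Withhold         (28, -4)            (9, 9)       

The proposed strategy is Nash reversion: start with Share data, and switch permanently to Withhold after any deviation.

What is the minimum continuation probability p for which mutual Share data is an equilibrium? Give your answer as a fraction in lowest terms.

9/19

With no time discounting, the continuation probability p plays the role of the discount factor.
Grim-trigger IC: 19/(1−p) ≥ 28 + 9p/(1−p) ⇒ p ≥ (28−19)/(28−9) = 9/19.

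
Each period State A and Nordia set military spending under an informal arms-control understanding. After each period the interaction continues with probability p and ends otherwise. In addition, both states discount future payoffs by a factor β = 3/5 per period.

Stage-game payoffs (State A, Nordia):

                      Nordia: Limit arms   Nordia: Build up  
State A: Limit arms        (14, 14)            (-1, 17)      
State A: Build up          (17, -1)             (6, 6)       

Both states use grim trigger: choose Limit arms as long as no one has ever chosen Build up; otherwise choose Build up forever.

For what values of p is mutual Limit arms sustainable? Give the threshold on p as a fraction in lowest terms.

5/11

With continuation probability p and discount β, the effective per-period discount factor is βp.
Grim-trigger IC: βp ≥ (17−14)/(17−6) = 3/11.
So p ≥ (3/11)/(3/5) = 5/11.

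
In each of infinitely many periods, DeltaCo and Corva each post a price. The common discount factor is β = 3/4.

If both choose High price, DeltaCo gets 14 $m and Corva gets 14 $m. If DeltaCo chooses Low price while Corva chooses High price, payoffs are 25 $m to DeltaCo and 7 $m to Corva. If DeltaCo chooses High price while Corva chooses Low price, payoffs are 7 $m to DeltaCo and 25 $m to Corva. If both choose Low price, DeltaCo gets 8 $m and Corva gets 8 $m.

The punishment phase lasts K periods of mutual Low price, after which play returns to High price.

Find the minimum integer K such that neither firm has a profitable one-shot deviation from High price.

IC: β(1−β^K)/(1−β) ≥ (25−14)/(14−8) = 11/6.
With β = 3/4: need 1 − β^K ≥ 11/6·(1−3/4)/(3/4), i.e. β^K ≤ 0.3889.
Since (3/4)^3 = 0.4219 and (3/4)^4 = 0.3164, the smallest such K is 4.

4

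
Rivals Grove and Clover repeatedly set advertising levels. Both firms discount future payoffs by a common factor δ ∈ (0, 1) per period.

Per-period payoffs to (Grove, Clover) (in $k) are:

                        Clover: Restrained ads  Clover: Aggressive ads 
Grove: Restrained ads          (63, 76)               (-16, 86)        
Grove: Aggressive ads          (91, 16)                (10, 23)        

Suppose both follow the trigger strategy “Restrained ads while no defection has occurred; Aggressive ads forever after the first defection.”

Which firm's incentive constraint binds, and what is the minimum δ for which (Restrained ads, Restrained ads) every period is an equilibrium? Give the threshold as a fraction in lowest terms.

Grove; δ ≥ 28/81

Grove's threshold: (91−63)/(91−10) = 28/81.
Clover's threshold: (86−76)/(86−23) = 10/63.
28/81 > 10/63, so Grove binds and δ* = 28/81.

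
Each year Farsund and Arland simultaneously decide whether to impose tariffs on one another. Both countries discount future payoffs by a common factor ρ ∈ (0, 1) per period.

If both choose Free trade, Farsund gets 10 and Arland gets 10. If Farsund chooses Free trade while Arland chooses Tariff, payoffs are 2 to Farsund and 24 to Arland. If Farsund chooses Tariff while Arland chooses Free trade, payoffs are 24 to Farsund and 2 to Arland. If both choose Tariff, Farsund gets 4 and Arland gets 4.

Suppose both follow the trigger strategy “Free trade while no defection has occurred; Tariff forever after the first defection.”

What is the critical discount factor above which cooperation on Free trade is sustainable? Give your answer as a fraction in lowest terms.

7/10

Cooperation forever yields 10 each period: 10/(1−ρ).
Deviating yields 24 once, then 4 forever: 24 + 4ρ/(1−ρ).
No profitable deviation requires 10/(1−ρ) ≥ 24 + 4ρ/(1−ρ).
Multiplying by (1−ρ): 10 ≥ 24(1−ρ) + 4ρ = 24 − 20ρ.
So 20ρ ≥ 14, i.e. ρ ≥ 14/20 = 7/10.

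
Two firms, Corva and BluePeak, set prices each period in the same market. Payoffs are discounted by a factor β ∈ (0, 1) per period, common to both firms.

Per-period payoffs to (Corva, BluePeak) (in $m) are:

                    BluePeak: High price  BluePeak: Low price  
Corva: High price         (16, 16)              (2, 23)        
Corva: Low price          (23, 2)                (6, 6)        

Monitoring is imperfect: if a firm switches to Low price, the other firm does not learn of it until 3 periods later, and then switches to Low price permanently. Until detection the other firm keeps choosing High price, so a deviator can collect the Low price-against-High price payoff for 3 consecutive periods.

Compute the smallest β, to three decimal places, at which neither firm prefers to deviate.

Deviating for the 3 undetected periods gains 23−16 = 7 per period over cooperation, then loses 16−6 = 10 per period forever once punishment starts.
Gain: 7(1 + β + … + β^2); loss: 10·β^3/(1−β).
No profitable deviation ⇔ 7(1−β^3) ≤ 10·β^3, i.e. β^3 ≥ 7/(7+10) = 7/17.
Hence β ≥ (7/17)^(1/3) ≈ 0.744.

0.744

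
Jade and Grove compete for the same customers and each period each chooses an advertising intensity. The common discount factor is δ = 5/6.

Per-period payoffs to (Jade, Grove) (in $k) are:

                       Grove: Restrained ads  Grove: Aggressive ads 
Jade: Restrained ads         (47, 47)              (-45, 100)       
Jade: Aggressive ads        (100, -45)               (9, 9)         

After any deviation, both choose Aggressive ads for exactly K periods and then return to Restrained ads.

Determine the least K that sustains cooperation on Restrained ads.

2

Need Σ_{k=1}^{K} δ^k ≥ (100−47)/(47−9) = 1.3947 at δ = 5/6.
At K = 1 the sum is 0.8333 < 1.3947; at K = 2 it is 1.5278 ≥ 1.3947.
So the minimum punishment length is K = 2.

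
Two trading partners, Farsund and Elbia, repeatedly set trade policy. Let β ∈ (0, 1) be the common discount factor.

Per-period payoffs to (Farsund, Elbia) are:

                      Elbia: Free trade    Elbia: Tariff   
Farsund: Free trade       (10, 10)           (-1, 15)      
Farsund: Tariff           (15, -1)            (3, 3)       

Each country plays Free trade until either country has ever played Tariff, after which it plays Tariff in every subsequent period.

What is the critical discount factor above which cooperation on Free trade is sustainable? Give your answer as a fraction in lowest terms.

Under grim trigger the critical discount factor is (T−C)/(T−P) with T = 15, C = 10, P = 3.
β* = (15−10)/(15−3) = 5/12.

5/12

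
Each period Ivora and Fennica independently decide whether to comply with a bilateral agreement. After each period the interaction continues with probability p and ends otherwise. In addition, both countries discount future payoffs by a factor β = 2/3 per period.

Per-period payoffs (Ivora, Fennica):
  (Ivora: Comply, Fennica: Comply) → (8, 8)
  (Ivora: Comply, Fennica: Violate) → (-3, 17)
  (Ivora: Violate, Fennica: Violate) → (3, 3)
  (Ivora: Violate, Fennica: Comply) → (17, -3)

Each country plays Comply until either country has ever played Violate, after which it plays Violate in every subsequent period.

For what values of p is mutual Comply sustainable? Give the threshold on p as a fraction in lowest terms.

27/28

Expected continuation weight on next period's payoff is β·p = 2/3·p, which plays the role of the discount factor.
Cooperation requires 2/3·p ≥ (17−8)/(17−3) = 9/14, hence p ≥ 27/28.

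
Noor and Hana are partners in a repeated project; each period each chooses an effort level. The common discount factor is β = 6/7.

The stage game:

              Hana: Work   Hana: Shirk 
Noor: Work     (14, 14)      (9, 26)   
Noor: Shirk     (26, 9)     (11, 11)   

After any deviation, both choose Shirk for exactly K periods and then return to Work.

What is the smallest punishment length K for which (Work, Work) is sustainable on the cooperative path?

Need Σ_{k=1}^{K} β^k ≥ (26−14)/(14−11) = 4.0000 at β = 6/7.
At K = 7 the sum is 3.9605 < 4.0000; at K = 8 it is 4.2519 ≥ 4.0000.
So the minimum punishment length is K = 8.

8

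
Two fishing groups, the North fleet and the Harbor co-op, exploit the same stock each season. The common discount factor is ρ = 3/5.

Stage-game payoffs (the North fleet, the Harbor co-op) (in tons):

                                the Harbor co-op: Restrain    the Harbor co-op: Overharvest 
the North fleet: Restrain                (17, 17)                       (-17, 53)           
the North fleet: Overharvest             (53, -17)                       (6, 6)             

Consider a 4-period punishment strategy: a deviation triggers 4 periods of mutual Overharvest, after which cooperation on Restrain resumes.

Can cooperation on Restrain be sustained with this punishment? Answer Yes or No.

A one-shot deviation gives 53 now, then 6 for 4 periods, then back to 17.
Gain from deviating: (53−17) today; loss: (17−6) in each of the next 4 periods.
No-deviation condition: (17−6)(ρ+…+ρ^4) ≥ 53−17, i.e. ρ+…+ρ^4 ≥ 36/11.
At ρ = 3/5: ρ+…+ρ^4 = 1.3056 < 3.2727.
So cooperation is not sustainable.

No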